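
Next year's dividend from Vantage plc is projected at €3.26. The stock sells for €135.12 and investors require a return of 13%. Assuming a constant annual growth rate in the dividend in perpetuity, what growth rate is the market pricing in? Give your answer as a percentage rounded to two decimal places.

10.59%

P = D₁/(r−g) ⇒ g = r − D₁/P = 0.13 − €3.26/€135.12 = 0.105873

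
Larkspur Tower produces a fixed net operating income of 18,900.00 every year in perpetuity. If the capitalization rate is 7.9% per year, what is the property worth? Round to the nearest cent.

Level perpetuity: PV = C / r = 18,900.00 / 0.079 = 239,240.51

239240.51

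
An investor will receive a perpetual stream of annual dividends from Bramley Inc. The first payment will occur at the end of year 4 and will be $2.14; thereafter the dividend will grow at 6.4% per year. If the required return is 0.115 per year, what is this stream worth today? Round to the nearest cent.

Value at end of year 3: C₁ / (r − g) = $2.14 / (0.115 − 0.064) = $41.9608
Discount to today: PV = $41.9608 / (1 + 0.115)^3 = $41.9608 / 1.386196 = $30.27

$30.27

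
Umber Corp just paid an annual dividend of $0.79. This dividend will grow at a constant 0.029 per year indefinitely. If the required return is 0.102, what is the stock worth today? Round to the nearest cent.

$11.14

D₁ = D₀ × (1 + g) = $0.79 × 1.029 = $0.8129
Growing perpetuity: P = D₁ / (r − g) = $0.8129 / (0.102 − 0.029) = $11.14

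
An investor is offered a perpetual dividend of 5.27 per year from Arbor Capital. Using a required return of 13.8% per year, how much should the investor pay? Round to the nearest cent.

Level perpetuity: PV = C / r = 5.27 / 0.138 = 38.19

38.19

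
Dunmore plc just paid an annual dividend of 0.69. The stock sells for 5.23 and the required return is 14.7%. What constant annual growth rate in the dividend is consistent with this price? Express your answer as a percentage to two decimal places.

1.33%

P = D₀(1+g)/(r−g) ⇒ P(r−g) = D₀(1+g) ⇒ g(P+D₀) = P·r − D₀
g = (P·r − D₀)/(P + D₀) = (5.23×0.147 − 0.69) / (5.23 + 0.69) = 0.013312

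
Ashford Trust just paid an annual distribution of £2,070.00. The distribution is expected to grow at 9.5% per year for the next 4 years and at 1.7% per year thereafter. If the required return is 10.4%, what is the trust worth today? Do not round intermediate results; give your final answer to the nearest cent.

D_1 = 2266.65000
D_2 = 2481.98175
D_3 = 2717.77002
D_4 = 2975.95817
Terminal value at year 4: TV = D_4×(1+g_2)/(r−g_2) = 3026.54946/0.087 = 34787.92479
P_0 = D_1/(1+r)^1 + D_2/(1+r)^2 + D_3/(1+r)^3 + D_4/(1+r)^4 + TV/(1+r)^4
    = 2053.12500 + 2036.38757 + 2019.78658 + 2003.32093 + 23418.13088 = 31530.75096

£31530.75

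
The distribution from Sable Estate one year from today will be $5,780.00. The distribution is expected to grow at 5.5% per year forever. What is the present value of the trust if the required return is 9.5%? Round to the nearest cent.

Growing perpetuity: P = D₁ / (r − g) = $5,780.0000 / (0.095 − 0.055) = $144,500.00

$144500.00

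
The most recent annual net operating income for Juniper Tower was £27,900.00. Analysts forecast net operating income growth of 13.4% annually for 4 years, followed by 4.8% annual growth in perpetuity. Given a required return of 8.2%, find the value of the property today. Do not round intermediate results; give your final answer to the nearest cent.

£1163268.01

D_1 = 31638.60000
D_2 = 35878.17240
D_3 = 40685.84750
D_4 = 46137.75107
Terminal value at year 4: TV = D_4×(1+g_2)/(r−g_2) = 48352.36312/0.034 = 1422128.32700
P_0 = D_1/(1+r)^1 + D_2/(1+r)^2 + D_3/(1+r)^3 + D_4/(1+r)^4 + TV/(1+r)^4
    = 29240.85028 + 30646.14068 + 32118.96814 + 33662.57844 + 1037599.47665 = 1163268.01419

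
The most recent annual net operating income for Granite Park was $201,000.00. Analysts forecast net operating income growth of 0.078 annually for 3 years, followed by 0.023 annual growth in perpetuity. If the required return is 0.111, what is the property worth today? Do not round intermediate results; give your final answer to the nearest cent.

D_1 = 216678.00000
D_2 = 233578.88400
D_3 = 251798.03695
Terminal value at year 3: TV = D_3×(1+g_2)/(r−g_2) = 257589.39180/0.088 = 2927152.17957
P_0 = D_1/(1+r)^1 + D_2/(1+r)^2 + D_3/(1+r)^3 + TV/(1+r)^3
    = 195029.70297 + 189236.74150 + 183615.84818 + 2134534.23514 = 2702416.52779

$2702416.53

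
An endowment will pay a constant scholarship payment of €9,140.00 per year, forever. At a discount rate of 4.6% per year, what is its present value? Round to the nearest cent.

Level perpetuity: PV = C / r = €9,140.00 / 0.046 = €198,695.65

€198695.65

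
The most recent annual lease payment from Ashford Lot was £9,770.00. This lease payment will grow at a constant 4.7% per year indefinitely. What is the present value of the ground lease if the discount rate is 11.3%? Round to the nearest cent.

D₁ = D₀ × (1 + g) = £9,770.00 × 1.047 = £10,229.1900
Growing perpetuity: P = D₁ / (r − g) = £10,229.1900 / (0.113 − 0.047) = £154,987.73

£154987.73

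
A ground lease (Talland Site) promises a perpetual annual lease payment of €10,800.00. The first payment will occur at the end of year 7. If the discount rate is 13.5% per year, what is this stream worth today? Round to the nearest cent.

€37420.95

Value at end of year 6: C / r = €10,800.00 / 0.135 = €80,000.0000
Discount to today: PV = €80,000.0000 / (1 + 0.135)^6 = €80,000.0000 / 2.137840 = €37,420.95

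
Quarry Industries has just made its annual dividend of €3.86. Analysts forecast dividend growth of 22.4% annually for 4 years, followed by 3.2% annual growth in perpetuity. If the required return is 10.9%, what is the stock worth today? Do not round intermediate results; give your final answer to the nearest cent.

D_1 = 4.72464
D_2 = 5.78296
D_3 = 7.07834
D_4 = 8.66389
Terminal value at year 4: TV = D_4×(1+g_2)/(r−g_2) = 8.94114/0.077 = 116.11864
P_0 = D_1/(1+r)^1 + D_2/(1+r)^2 + D_3/(1+r)^3 + D_4/(1+r)^4 + TV/(1+r)^4
    = 4.26027 + 4.70205 + 5.18964 + 5.72779 + 76.76721 = 96.64695

€96.65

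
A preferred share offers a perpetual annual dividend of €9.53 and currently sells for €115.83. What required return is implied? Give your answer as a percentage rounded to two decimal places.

8.23%

P = C/r ⇒ r = C/P = €9.53/€115.83 = 0.082276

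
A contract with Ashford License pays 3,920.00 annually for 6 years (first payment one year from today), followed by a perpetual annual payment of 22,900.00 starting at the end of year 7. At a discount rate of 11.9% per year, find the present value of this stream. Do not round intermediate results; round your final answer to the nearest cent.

PV of 6-year annuity: 3,920.00 × [1 − (1+0.119)^−6] / 0.119 = 16162.46575
Perpetuity value at year 6: 22,900.00 / 0.119 = 192436.97479
PV of perpetuity: 192436.97479 / (1+0.119)^6 = 98018.48864
Total PV = 16162.46575 + 98018.48864 = 114180.95439

114180.95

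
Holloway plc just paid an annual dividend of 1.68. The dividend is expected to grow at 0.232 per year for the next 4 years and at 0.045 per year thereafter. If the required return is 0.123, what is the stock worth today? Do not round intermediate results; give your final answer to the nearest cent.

41.12

D_1 = 2.06976
D_2 = 2.54994
D_3 = 3.14153
D_4 = 3.87037
Terminal value at year 4: TV = D_4×(1+g_2)/(r−g_2) = 4.04453/0.078 = 51.85299
P_0 = D_1/(1+r)^1 + D_2/(1+r)^2 + D_3/(1+r)^3 + D_4/(1+r)^4 + TV/(1+r)^4
    = 1.84306 + 2.02195 + 2.21821 + 2.43351 + 32.60279 = 41.11952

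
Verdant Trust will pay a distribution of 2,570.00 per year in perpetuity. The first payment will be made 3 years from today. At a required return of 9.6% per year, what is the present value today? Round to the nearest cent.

22286.44

Value at end of year 2: C / r = 2,570.00 / 0.096 = 26,770.8333
Discount to today: PV = 26,770.8333 / (1 + 0.096)^2 = 26,770.8333 / 1.201216 = 22,286.44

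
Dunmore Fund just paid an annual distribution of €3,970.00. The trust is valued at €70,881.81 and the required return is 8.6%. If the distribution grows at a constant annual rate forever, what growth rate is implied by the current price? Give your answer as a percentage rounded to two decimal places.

2.84%

P = D₀(1+g)/(r−g) ⇒ P(r−g) = D₀(1+g) ⇒ g(P+D₀) = P·r − D₀
g = (P·r − D₀)/(P + D₀) = (€70,881.81×0.086 − €3,970.00) / (€70,881.81 + €3,970.00) = 0.028401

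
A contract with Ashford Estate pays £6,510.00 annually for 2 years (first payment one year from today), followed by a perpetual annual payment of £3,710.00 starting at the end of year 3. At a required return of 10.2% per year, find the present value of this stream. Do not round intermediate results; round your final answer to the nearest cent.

£41219.04

PV of 2-year annuity: £6,510.00 × [1 − (1+0.102)^−2] / 0.102 = 11268.09530
Perpetuity value at year 2: £3,710.00 / 0.102 = 36372.54902
PV of perpetuity: 36372.54902 / (1+0.102)^2 = 29950.94632
Total PV = 11268.09530 + 29950.94632 = 41219.04162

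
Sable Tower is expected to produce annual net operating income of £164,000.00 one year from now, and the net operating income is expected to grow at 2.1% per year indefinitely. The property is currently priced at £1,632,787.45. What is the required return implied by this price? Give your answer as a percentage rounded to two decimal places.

12.14%

P = D₁/(r − g) ⇒ r = D₁/P + g = £164,000.0000/£1,632,787.45 + 0.021 = 0.100442 + 0.021 = 0.121442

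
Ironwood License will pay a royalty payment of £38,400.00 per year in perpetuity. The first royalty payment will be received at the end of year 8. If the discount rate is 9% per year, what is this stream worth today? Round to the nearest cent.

Value at end of year 7: C / r = £38,400.00 / 0.09 = £426,666.6667
Discount to today: PV = £426,666.6667 / (1 + 0.09)^7 = £426,666.6667 / 1.828039 = £233,401.28

£233401.28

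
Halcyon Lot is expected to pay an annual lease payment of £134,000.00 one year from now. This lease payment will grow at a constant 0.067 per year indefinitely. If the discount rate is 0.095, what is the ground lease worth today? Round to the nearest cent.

Growing perpetuity: P = D₁ / (r − g) = £134,000.0000 / (0.095 − 0.067) = £4,785,714.29

£4785714.29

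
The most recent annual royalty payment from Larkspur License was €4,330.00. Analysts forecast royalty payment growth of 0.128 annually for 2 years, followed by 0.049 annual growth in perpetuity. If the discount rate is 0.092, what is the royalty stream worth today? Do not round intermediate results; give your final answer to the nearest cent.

D_1 = 4884.24000
D_2 = 5509.42272
Terminal value at year 2: TV = D_2×(1+g_2)/(r−g_2) = 5779.38443/0.043 = 134404.28915
P_0 = D_1/(1+r)^1 + D_2/(1+r)^2 + TV/(1+r)^2
    = 4472.74725 + 4620.20046 + 112711.40189 = 121804.34960

€121804.35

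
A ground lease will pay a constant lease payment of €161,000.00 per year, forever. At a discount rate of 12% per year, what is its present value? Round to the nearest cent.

Level perpetuity: PV = C / r = €161,000.00 / 0.12 = €1,341,666.67

€1341666.67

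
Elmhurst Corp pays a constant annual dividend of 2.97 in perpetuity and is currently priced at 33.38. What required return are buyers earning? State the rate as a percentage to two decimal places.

8.90%

P = C/r ⇒ r = C/P = 2.97/33.38 = 0.088975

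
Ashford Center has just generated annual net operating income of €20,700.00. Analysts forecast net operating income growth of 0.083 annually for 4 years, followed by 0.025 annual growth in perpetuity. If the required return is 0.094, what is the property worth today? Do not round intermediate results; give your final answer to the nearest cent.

D_1 = 22418.10000
D_2 = 24278.80230
D_3 = 26293.94289
D_4 = 28476.34015
Terminal value at year 4: TV = D_4×(1+g_2)/(r−g_2) = 29188.24865/0.069 = 423018.09644
P_0 = D_1/(1+r)^1 + D_2/(1+r)^2 + D_3/(1+r)^3 + D_4/(1+r)^4 + TV/(1+r)^4
    = 20491.86472 + 20285.82220 + 20081.85141 + 19879.93152 + 295317.82324 = 376057.29309

€376057.29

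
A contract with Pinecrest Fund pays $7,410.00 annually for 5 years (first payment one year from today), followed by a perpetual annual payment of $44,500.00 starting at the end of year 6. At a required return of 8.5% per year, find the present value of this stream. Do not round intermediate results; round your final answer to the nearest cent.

PV of 5-year annuity: $7,410.00 × [1 − (1+0.085)^−5] / 0.085 = 29200.15781
Perpetuity value at year 5: $44,500.00 / 0.085 = 523529.41176
PV of perpetuity: 523529.41176 / (1+0.085)^5 = 348170.83925
Total PV = 29200.15781 + 348170.83925 = 377370.99706

$377371.00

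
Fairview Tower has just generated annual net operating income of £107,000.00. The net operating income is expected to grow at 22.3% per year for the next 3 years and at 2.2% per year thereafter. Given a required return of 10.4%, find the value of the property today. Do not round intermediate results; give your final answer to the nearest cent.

£2208287.70

D_1 = 130861.00000
D_2 = 160043.00300
D_3 = 195732.59267
Terminal value at year 3: TV = D_3×(1+g_2)/(r−g_2) = 200038.70971/0.082 = 2439496.45985
P_0 = D_1/(1+r)^1 + D_2/(1+r)^2 + D_3/(1+r)^3 + TV/(1+r)^3
    = 118533.51449 + 131310.22484 + 145464.13495 + 1812979.82823 = 2208287.70251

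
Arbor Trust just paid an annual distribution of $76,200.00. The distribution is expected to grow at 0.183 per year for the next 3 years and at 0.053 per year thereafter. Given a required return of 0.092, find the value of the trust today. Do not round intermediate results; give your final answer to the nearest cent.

$2884663.89

D_1 = 90144.60000
D_2 = 106641.06180
D_3 = 126156.37611
Terminal value at year 3: TV = D_3×(1+g_2)/(r−g_2) = 132842.66404/0.039 = 3406222.15495
P_0 = D_1/(1+r)^1 + D_2/(1+r)^2 + D_3/(1+r)^3 + TV/(1+r)^3
    = 82550.00000 + 89429.16667 + 96881.59722 + 2615803.12500 = 2884663.88889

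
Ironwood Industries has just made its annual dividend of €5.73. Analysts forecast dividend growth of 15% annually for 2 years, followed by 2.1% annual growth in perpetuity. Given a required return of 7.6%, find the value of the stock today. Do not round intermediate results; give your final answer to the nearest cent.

€134.17

D_1 = 6.58950
D_2 = 7.57792
Terminal value at year 2: TV = D_2×(1+g_2)/(r−g_2) = 7.73706/0.055 = 140.67384
P_0 = D_1/(1+r)^1 + D_2/(1+r)^2 + TV/(1+r)^2
    = 6.12407 + 6.54524 + 121.50351 = 134.17282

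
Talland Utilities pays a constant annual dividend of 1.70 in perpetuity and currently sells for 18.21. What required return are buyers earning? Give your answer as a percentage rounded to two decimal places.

9.34%

P = C/r ⇒ r = C/P = 1.70/18.21 = 0.093355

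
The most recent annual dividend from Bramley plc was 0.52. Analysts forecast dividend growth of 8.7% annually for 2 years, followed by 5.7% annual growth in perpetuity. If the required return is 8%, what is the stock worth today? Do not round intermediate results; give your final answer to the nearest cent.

D_1 = 0.56524
D_2 = 0.61442
Terminal value at year 2: TV = D_2×(1+g_2)/(r−g_2) = 0.64944/0.023 = 28.23642
P_0 = D_1/(1+r)^1 + D_2/(1+r)^2 + TV/(1+r)^2
    = 0.52337 + 0.52676 + 24.20818 = 25.25831

25.26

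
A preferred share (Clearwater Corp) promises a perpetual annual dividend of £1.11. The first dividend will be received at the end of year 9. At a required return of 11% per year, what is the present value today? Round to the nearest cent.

Value at end of year 8: C / r = £1.11 / 0.11 = £10.0909
Discount to today: PV = £10.0909 / (1 + 0.11)^8 = £10.0909 / 2.304538 = £4.38

£4.38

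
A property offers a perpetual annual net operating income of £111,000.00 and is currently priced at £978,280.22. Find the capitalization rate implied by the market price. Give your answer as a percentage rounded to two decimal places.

11.35%

P = C/r ⇒ r = C/P = £111,000.00/£978,280.22 = 0.113464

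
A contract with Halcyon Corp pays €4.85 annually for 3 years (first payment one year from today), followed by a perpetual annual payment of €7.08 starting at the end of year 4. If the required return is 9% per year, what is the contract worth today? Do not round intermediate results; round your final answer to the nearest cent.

€73.02

PV of 3-year annuity: €4.85 × [1 − (1+0.09)^−3] / 0.09 = 12.27678
Perpetuity value at year 3: €7.08 / 0.09 = 78.66667
PV of perpetuity: 78.66667 / (1+0.09)^3 = 60.74510
Total PV = 12.27678 + 60.74510 = 73.02188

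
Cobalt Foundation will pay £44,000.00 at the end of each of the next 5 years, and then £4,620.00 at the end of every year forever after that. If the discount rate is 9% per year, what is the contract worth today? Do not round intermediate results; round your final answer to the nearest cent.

£204507.80

PV of 5-year annuity: £44,000.00 × [1 − (1+0.09)^−5] / 0.09 = 171144.65559
Perpetuity value at year 5: £4,620.00 / 0.09 = 51333.33333
PV of perpetuity: 51333.33333 / (1+0.09)^5 = 33363.14450
Total PV = 171144.65559 + 33363.14450 = 204507.80008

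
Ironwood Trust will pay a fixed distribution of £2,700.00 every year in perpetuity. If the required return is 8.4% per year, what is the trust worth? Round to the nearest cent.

£32142.86

Level perpetuity: PV = C / r = £2,700.00 / 0.084 = £32,142.86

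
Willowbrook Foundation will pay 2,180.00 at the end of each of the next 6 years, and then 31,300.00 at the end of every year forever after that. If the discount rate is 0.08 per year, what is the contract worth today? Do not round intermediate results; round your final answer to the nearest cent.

256631.74

PV of 6-year annuity: 2,180.00 × [1 − (1+0.08)^−6] / 0.08 = 10077.87767
Perpetuity value at year 6: 31,300.00 / 0.08 = 391250.00000
PV of perpetuity: 391250.00000 / (1+0.08)^6 = 246553.86652
Total PV = 10077.87767 + 246553.86652 = 256631.74419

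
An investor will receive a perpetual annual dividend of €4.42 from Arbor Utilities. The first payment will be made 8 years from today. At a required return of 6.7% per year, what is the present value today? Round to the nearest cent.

Value at end of year 7: C / r = €4.42 / 0.067 = €65.9701
Discount to today: PV = €65.9701 / (1 + 0.067)^7 = €65.9701 / 1.574530 = €41.90

€41.90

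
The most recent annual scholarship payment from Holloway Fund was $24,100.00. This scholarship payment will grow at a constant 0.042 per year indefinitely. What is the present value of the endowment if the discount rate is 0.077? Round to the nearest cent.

D₁ = D₀ × (1 + g) = $24,100.00 × 1.042 = $25,112.2000
Growing perpetuity: P = D₁ / (r − g) = $25,112.2000 / (0.077 − 0.042) = $717,491.43

$717491.43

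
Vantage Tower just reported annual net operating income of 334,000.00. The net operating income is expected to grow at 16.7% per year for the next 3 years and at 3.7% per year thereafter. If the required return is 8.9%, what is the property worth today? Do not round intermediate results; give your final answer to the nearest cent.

9349435.97

D_1 = 389778.00000
D_2 = 454870.92600
D_3 = 530834.37064
Terminal value at year 3: TV = D_3×(1+g_2)/(r−g_2) = 550475.24236/0.052 = 10586062.35300
P_0 = D_1/(1+r)^1 + D_2/(1+r)^2 + D_3/(1+r)^3 + TV/(1+r)^3
    = 357922.86501 + 383559.21347 + 411031.77422 + 8196922.11274 = 9349435.96545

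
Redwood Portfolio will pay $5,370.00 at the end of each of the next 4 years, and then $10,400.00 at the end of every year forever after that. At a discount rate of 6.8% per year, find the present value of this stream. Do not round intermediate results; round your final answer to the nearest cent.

$135826.29

PV of 4-year annuity: $5,370.00 × [1 − (1+0.068)^−4] / 0.068 = 18271.75232
Perpetuity value at year 4: $10,400.00 / 0.068 = 152941.17647
PV of perpetuity: 152941.17647 / (1+0.068)^4 = 117554.54255
Total PV = 18271.75232 + 117554.54255 = 135826.29487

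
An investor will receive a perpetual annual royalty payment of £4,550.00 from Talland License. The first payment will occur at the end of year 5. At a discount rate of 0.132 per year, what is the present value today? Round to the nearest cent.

Value at end of year 4: C / r = £4,550.00 / 0.132 = £34,469.6970
Discount to today: PV = £34,469.6970 / (1 + 0.132)^4 = £34,469.6970 / 1.642047 = £20,991.90

£20991.90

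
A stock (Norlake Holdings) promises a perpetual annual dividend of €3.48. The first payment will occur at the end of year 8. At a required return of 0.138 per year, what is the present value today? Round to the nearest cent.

Value at end of year 7: C / r = €3.48 / 0.138 = €25.2174
Discount to today: PV = €25.2174 / (1 + 0.138)^7 = €25.2174 / 2.471700 = €10.20

€10.20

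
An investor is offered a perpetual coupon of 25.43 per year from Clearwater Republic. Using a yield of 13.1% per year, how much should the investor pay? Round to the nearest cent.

Level perpetuity: PV = C / r = 25.43 / 0.131 = 194.12

194.12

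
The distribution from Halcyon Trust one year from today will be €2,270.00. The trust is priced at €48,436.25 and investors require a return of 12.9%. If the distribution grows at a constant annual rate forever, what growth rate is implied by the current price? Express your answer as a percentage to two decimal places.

P = D₁/(r−g) ⇒ g = r − D₁/P = 0.129 − €2,270.00/€48,436.25 = 0.082134

8.21%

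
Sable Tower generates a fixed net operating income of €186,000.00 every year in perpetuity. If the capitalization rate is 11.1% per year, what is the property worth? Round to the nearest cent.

Level perpetuity: PV = C / r = €186,000.00 / 0.111 = €1,675,675.68

€1675675.68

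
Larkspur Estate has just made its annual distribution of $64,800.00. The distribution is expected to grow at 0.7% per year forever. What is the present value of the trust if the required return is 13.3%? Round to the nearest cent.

D₁ = D₀ × (1 + g) = $64,800.00 × 1.007 = $65,253.6000
Growing perpetuity: P = D₁ / (r − g) = $65,253.6000 / (0.133 − 0.007) = $517,885.71

$517885.71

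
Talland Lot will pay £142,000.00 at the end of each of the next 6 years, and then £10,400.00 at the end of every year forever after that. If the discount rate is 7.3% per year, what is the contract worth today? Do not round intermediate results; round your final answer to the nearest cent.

£763974.86

PV of 6-year annuity: £142,000.00 × [1 − (1+0.073)^−6] / 0.073 = 670625.32397
Perpetuity value at year 6: £10,400.00 / 0.073 = 142465.75342
PV of perpetuity: 142465.75342 / (1+0.073)^6 = 93349.53251
Total PV = 670625.32397 + 93349.53251 = 763974.85649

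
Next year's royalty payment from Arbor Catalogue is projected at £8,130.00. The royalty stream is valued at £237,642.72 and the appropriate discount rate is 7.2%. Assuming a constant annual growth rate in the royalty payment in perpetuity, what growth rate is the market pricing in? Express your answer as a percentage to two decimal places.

P = D₁/(r−g) ⇒ g = r − D₁/P = 0.072 − £8,130.00/£237,642.72 = 0.037789

3.78%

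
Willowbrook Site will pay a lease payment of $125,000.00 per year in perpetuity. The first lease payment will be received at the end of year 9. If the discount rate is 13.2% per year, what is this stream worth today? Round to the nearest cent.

$351208.22

Value at end of year 8: C / r = $125,000.00 / 0.132 = $946,969.6970
Discount to today: PV = $946,969.6970 / (1 + 0.132)^8 = $946,969.6970 / 2.696320 = $351,208.22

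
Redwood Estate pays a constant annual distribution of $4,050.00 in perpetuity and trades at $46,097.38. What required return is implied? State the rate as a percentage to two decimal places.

8.79%

P = C/r ⇒ r = C/P = $4,050.00/$46,097.38 = 0.087857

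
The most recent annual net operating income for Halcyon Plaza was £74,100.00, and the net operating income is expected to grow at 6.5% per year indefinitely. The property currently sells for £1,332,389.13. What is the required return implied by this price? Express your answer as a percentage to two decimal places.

D₁ = £74,100.00 × 1.065 = £78,916.5000
P = D₁/(r − g) ⇒ r = D₁/P + g = £78,916.5000/£1,332,389.13 + 0.065 = 0.059229 + 0.065 = 0.124229

12.42%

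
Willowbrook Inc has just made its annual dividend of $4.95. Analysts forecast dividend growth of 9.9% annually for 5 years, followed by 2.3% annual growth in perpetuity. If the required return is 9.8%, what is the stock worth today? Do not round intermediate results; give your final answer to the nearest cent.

$92.64

D_1 = 5.44005
D_2 = 5.97861
D_3 = 6.57050
D_4 = 7.22098
D_5 = 7.93585
Terminal value at year 5: TV = D_5×(1+g_2)/(r−g_2) = 8.11838/0.075 = 108.24505
P_0 = D_1/(1+r)^1 + D_2/(1+r)^2 + D_3/(1+r)^3 + D_4/(1+r)^4 + D_5/(1+r)^5 + TV/(1+r)^5
    = 4.95451 + 4.95902 + 4.96354 + 4.96806 + 4.97258 + 67.82602 = 92.64372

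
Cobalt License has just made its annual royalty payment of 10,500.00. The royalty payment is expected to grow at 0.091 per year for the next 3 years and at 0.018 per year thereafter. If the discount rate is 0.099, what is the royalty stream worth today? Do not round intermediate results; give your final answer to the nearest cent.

160145.70

D_1 = 11455.50000
D_2 = 12497.95050
D_3 = 13635.26400
Terminal value at year 3: TV = D_3×(1+g_2)/(r−g_2) = 13880.69875/0.081 = 171366.65120
P_0 = D_1/(1+r)^1 + D_2/(1+r)^2 + D_3/(1+r)^3 + TV/(1+r)^3
    = 10423.56688 + 10347.69014 + 10272.36574 + 129102.07802 = 160145.70077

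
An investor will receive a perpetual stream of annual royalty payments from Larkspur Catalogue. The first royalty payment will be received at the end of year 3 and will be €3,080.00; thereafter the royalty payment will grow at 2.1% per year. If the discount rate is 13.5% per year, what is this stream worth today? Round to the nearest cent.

Value at end of year 2: C₁ / (r − g) = €3,080.00 / (0.135 − 0.021) = €27,017.5439
Discount to today: PV = €27,017.5439 / (1 + 0.135)^2 = €27,017.5439 / 1.288225 = €20,972.69

€20972.69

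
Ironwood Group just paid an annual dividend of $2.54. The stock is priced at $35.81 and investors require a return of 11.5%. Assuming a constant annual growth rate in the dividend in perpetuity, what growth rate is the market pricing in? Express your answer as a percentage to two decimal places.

P = D₀(1+g)/(r−g) ⇒ P(r−g) = D₀(1+g) ⇒ g(P+D₀) = P·r − D₀
g = (P·r − D₀)/(P + D₀) = ($35.81×0.115 − $2.54) / ($35.81 + $2.54) = 0.041151

4.12%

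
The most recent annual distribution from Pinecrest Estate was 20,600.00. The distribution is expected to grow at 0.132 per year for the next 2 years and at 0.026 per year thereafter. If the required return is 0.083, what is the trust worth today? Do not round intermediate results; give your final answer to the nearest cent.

449150.81

D_1 = 23319.20000
D_2 = 26397.33440
Terminal value at year 2: TV = D_2×(1+g_2)/(r−g_2) = 27083.66509/0.057 = 475152.01920
P_0 = D_1/(1+r)^1 + D_2/(1+r)^2 + TV/(1+r)^2
    = 21532.04063 + 22506.25115 + 405112.52062 = 449150.81240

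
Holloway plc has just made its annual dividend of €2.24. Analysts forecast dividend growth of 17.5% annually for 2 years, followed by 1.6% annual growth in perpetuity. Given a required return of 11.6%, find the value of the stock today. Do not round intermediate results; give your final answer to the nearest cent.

€30.07

D_1 = 2.63200
D_2 = 3.09260
Terminal value at year 2: TV = D_2×(1+g_2)/(r−g_2) = 3.14208/0.1 = 31.42082
P_0 = D_1/(1+r)^1 + D_2/(1+r)^2 + TV/(1+r)^2
    = 2.35842 + 2.48311 + 25.22836 = 30.06989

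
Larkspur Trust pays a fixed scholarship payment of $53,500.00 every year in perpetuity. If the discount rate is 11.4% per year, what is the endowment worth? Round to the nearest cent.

$469298.25

Level perpetuity: PV = C / r = $53,500.00 / 0.114 = $469,298.25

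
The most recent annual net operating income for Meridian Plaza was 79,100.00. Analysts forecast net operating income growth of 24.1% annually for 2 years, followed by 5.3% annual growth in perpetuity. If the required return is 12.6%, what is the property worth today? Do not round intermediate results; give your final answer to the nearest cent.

D_1 = 98163.10000
D_2 = 121820.40710
Terminal value at year 2: TV = D_2×(1+g_2)/(r−g_2) = 128276.88868/0.073 = 1757217.65310
P_0 = D_1/(1+r)^1 + D_2/(1+r)^2 + TV/(1+r)^2
    = 87178.59680 + 96082.27232 + 1385953.87333 = 1569214.74245

1569214.74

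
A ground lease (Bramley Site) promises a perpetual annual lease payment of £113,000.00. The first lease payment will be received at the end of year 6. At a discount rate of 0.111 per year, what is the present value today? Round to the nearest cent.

£601430.11

Value at end of year 5: C / r = £113,000.00 / 0.111 = £1,018,018.0180
Discount to today: PV = £1,018,018.0180 / (1 + 0.111)^5 = £1,018,018.0180 / 1.692662 = £601,430.11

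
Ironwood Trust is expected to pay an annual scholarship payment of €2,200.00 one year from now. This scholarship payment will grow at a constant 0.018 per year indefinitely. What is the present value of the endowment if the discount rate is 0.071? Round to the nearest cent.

Growing perpetuity: P = D₁ / (r − g) = €2,200.0000 / (0.071 − 0.018) = €41,509.43

€41509.43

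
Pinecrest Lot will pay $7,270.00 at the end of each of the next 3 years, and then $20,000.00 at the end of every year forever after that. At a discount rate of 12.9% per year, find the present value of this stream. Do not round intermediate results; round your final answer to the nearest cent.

PV of 3-year annuity: $7,270.00 × [1 − (1+0.129)^−3] / 0.129 = 17194.76844
Perpetuity value at year 3: $20,000.00 / 0.129 = 155038.75969
PV of perpetuity: 155038.75969 / (1+0.129)^3 = 107735.40773
Total PV = 17194.76844 + 107735.40773 = 124930.17616

$124930.18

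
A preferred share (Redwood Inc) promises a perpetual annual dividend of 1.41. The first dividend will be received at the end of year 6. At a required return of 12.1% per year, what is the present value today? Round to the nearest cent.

Value at end of year 5: C / r = 1.41 / 0.121 = 11.6529
Discount to today: PV = 11.6529 / (1 + 0.121)^5 = 11.6529 / 1.770223 = 6.58

6.58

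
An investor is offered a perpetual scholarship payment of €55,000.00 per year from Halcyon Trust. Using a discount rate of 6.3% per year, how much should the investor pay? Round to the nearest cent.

Level perpetuity: PV = C / r = €55,000.00 / 0.063 = €873,015.87

€873015.87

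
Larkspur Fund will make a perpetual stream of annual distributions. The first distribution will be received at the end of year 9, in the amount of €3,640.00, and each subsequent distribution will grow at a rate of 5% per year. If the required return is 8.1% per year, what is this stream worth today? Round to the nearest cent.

Value at end of year 8: C₁ / (r − g) = €3,640.00 / (0.081 − 0.05) = €117,419.3548
Discount to today: PV = €117,419.3548 / (1 + 0.081)^8 = €117,419.3548 / 1.864685 = €62,970.06

€62970.06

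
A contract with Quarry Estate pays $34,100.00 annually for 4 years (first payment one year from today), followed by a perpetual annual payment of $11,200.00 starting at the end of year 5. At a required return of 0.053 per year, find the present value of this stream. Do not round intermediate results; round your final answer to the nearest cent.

$291960.32

PV of 4-year annuity: $34,100.00 × [1 − (1+0.053)^−4] / 0.053 = 120079.00761
Perpetuity value at year 4: $11,200.00 / 0.053 = 211320.75472
PV of perpetuity: 211320.75472 / (1+0.053)^4 = 171881.31527
Total PV = 120079.00761 + 171881.31527 = 291960.32288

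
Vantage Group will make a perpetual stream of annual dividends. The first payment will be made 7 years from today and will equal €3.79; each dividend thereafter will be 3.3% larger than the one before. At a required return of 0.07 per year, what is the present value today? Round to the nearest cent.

€68.26

Value at end of year 6: C₁ / (r − g) = €3.79 / (0.07 − 0.033) = €102.4324
Discount to today: PV = €102.4324 / (1 + 0.07)^6 = €102.4324 / 1.500730 = €68.26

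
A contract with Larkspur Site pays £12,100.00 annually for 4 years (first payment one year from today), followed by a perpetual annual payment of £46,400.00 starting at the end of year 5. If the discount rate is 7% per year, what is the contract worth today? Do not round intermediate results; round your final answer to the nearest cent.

PV of 4-year annuity: £12,100.00 × [1 − (1+0.07)^−4] / 0.07 = 40985.25620
Perpetuity value at year 4: £46,400.00 / 0.07 = 662857.14286
PV of perpetuity: 662857.14286 / (1+0.07)^4 = 505690.54056
Total PV = 40985.25620 + 505690.54056 = 546675.79676

£546675.80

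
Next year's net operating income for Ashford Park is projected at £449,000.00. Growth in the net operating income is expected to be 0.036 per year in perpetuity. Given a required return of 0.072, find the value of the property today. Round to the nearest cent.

£12472222.22

Growing perpetuity: P = D₁ / (r − g) = £449,000.0000 / (0.072 − 0.036) = £12,472,222.22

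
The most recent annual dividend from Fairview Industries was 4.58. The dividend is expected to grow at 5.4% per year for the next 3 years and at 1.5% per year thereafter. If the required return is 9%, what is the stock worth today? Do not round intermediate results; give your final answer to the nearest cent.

68.89

D_1 = 4.82732
D_2 = 5.08800
D_3 = 5.36275
Terminal value at year 3: TV = D_3×(1+g_2)/(r−g_2) = 5.44319/0.075 = 72.57584
P_0 = D_1/(1+r)^1 + D_2/(1+r)^2 + D_3/(1+r)^3 + TV/(1+r)^3
    = 4.42873 + 4.28246 + 4.14102 + 56.04187 = 68.89409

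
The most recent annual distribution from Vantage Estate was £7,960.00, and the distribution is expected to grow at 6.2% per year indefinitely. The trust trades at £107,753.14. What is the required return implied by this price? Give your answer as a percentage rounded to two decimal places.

D₁ = £7,960.00 × 1.062 = £8,453.5200
P = D₁/(r − g) ⇒ r = D₁/P + g = £8,453.5200/£107,753.14 + 0.062 = 0.078453 + 0.062 = 0.140453

14.05%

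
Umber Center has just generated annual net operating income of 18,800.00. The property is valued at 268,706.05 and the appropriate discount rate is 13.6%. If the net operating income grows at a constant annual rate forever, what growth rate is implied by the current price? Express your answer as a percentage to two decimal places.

6.17%

P = D₀(1+g)/(r−g) ⇒ P(r−g) = D₀(1+g) ⇒ g(P+D₀) = P·r − D₀
g = (P·r − D₀)/(P + D₀) = (268,706.05×0.136 − 18,800.00) / (268,706.05 + 18,800.00) = 0.061717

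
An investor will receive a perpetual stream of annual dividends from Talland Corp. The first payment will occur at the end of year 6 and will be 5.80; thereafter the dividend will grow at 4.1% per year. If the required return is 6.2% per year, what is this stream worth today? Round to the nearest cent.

Value at end of year 5: C₁ / (r − g) = 5.80 / (0.062 − 0.041) = 276.1905
Discount to today: PV = 276.1905 / (1 + 0.062)^5 = 276.1905 / 1.350898 = 204.45

204.45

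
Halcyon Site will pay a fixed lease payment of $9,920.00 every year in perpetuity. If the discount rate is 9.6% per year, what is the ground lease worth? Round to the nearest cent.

$103333.33

Level perpetuity: PV = C / r = $9,920.00 / 0.096 = $103,333.33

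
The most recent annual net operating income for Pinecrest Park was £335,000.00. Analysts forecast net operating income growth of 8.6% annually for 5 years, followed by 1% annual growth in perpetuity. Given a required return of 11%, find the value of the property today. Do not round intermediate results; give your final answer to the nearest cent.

£4602628.78

D_1 = 363810.00000
D_2 = 395097.66000
D_3 = 429076.05876
D_4 = 465976.59981
D_5 = 506050.58740
Terminal value at year 5: TV = D_5×(1+g_2)/(r−g_2) = 511111.09327/0.1 = 5111110.93271
P_0 = D_1/(1+r)^1 + D_2/(1+r)^2 + D_3/(1+r)^3 + D_4/(1+r)^4 + D_5/(1+r)^5 + TV/(1+r)^5
    = 327756.75676 + 320670.12418 + 313736.71609 + 306953.21952 + 300316.39316 + 3033195.57087 = 4602628.78058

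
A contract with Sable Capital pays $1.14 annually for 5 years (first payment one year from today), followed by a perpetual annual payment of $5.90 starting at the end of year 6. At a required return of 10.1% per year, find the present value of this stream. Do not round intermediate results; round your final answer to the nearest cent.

PV of 5-year annuity: $1.14 × [1 − (1+0.101)^−5] / 0.101 = 4.31048
Perpetuity value at year 5: $5.90 / 0.101 = 58.41584
PV of perpetuity: 58.41584 / (1+0.101)^5 = 36.10722
Total PV = 4.31048 + 36.10722 = 40.41770

$40.42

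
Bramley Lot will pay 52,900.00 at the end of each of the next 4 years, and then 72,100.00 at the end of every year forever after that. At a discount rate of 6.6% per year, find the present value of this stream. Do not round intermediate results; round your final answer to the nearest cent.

PV of 4-year annuity: 52,900.00 × [1 − (1+0.066)^−4] / 0.066 = 180813.47598
Perpetuity value at year 4: 72,100.00 / 0.066 = 1092424.24242
PV of perpetuity: 1092424.24242 / (1+0.066)^4 = 845984.70333
Total PV = 180813.47598 + 845984.70333 = 1026798.17931

1026798.18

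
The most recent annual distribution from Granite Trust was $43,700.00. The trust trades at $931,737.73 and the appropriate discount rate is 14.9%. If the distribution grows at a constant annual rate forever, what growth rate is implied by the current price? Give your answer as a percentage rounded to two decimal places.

9.75%

P = D₀(1+g)/(r−g) ⇒ P(r−g) = D₀(1+g) ⇒ g(P+D₀) = P·r − D₀
g = (P·r − D₀)/(P + D₀) = ($931,737.73×0.149 − $43,700.00) / ($931,737.73 + $43,700.00) = 0.097524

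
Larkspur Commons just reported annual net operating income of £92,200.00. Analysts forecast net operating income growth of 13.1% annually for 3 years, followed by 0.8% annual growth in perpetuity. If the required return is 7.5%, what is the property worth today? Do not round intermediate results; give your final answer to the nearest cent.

£1921827.96

D_1 = 104278.20000
D_2 = 117938.64420
D_3 = 133388.60659
Terminal value at year 3: TV = D_3×(1+g_2)/(r−g_2) = 134455.71544/0.067 = 2006801.72303
P_0 = D_1/(1+r)^1 + D_2/(1+r)^2 + D_3/(1+r)^3 + TV/(1+r)^3
    = 97002.97674 + 102056.15507 + 107372.56873 + 1615396.25786 = 1921827.95840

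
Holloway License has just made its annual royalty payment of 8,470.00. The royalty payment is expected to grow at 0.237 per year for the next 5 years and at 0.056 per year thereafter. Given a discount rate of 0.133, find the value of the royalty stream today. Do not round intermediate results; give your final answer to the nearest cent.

235741.69

D_1 = 10477.39000
D_2 = 12960.53143
D_3 = 16032.17738
D_4 = 19831.80342
D_5 = 24531.94083
Terminal value at year 5: TV = D_5×(1+g_2)/(r−g_2) = 25905.72951/0.077 = 336438.04564
P_0 = D_1/(1+r)^1 + D_2/(1+r)^2 + D_3/(1+r)^3 + D_4/(1+r)^4 + D_5/(1+r)^5 + TV/(1+r)^5
    = 9247.47573 + 10096.31728 + 11023.07544 + 12034.90231 + 13139.60649 + 180200.31764 = 235741.69489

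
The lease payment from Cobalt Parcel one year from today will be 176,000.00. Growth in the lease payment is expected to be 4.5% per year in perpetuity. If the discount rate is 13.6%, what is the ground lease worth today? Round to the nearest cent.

1934065.93

Growing perpetuity: P = D₁ / (r − g) = 176,000.0000 / (0.136 − 0.045) = 1,934,065.93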